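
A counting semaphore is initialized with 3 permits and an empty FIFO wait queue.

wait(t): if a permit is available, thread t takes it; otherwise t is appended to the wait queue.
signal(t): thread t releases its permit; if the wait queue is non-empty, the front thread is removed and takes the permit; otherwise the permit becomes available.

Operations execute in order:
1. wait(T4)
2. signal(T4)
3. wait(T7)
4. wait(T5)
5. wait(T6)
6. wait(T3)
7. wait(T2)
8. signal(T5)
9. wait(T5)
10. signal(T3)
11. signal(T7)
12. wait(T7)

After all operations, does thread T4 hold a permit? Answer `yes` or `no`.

Answer: no

Derivation:
Step 1: wait(T4) -> count=2 queue=[] holders={T4}
Step 2: signal(T4) -> count=3 queue=[] holders={none}
Step 3: wait(T7) -> count=2 queue=[] holders={T7}
Step 4: wait(T5) -> count=1 queue=[] holders={T5,T7}
Step 5: wait(T6) -> count=0 queue=[] holders={T5,T6,T7}
Step 6: wait(T3) -> count=0 queue=[T3] holders={T5,T6,T7}
Step 7: wait(T2) -> count=0 queue=[T3,T2] holders={T5,T6,T7}
Step 8: signal(T5) -> count=0 queue=[T2] holders={T3,T6,T7}
Step 9: wait(T5) -> count=0 queue=[T2,T5] holders={T3,T6,T7}
Step 10: signal(T3) -> count=0 queue=[T5] holders={T2,T6,T7}
Step 11: signal(T7) -> count=0 queue=[] holders={T2,T5,T6}
Step 12: wait(T7) -> count=0 queue=[T7] holders={T2,T5,T6}
Final holders: {T2,T5,T6} -> T4 not in holders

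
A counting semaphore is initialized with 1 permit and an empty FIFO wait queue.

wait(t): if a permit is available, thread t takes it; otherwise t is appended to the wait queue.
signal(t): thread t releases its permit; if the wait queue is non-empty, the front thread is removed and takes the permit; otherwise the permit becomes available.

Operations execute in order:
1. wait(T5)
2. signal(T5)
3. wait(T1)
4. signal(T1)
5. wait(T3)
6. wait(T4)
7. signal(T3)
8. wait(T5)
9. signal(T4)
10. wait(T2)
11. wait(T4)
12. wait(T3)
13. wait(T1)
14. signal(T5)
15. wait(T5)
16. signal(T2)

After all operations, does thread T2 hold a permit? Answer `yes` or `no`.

Step 1: wait(T5) -> count=0 queue=[] holders={T5}
Step 2: signal(T5) -> count=1 queue=[] holders={none}
Step 3: wait(T1) -> count=0 queue=[] holders={T1}
Step 4: signal(T1) -> count=1 queue=[] holders={none}
Step 5: wait(T3) -> count=0 queue=[] holders={T3}
Step 6: wait(T4) -> count=0 queue=[T4] holders={T3}
Step 7: signal(T3) -> count=0 queue=[] holders={T4}
Step 8: wait(T5) -> count=0 queue=[T5] holders={T4}
Step 9: signal(T4) -> count=0 queue=[] holders={T5}
Step 10: wait(T2) -> count=0 queue=[T2] holders={T5}
Step 11: wait(T4) -> count=0 queue=[T2,T4] holders={T5}
Step 12: wait(T3) -> count=0 queue=[T2,T4,T3] holders={T5}
Step 13: wait(T1) -> count=0 queue=[T2,T4,T3,T1] holders={T5}
Step 14: signal(T5) -> count=0 queue=[T4,T3,T1] holders={T2}
Step 15: wait(T5) -> count=0 queue=[T4,T3,T1,T5] holders={T2}
Step 16: signal(T2) -> count=0 queue=[T3,T1,T5] holders={T4}
Final holders: {T4} -> T2 not in holders

Answer: no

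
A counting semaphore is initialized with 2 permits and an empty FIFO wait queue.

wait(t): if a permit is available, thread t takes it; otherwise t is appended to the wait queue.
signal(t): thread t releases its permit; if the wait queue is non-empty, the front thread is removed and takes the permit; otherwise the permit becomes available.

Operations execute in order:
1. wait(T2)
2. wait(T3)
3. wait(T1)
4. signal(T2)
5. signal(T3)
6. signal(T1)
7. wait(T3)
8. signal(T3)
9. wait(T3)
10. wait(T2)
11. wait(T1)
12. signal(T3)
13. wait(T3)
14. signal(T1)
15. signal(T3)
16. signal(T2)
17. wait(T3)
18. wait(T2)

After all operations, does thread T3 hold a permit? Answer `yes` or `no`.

Answer: yes

Derivation:
Step 1: wait(T2) -> count=1 queue=[] holders={T2}
Step 2: wait(T3) -> count=0 queue=[] holders={T2,T3}
Step 3: wait(T1) -> count=0 queue=[T1] holders={T2,T3}
Step 4: signal(T2) -> count=0 queue=[] holders={T1,T3}
Step 5: signal(T3) -> count=1 queue=[] holders={T1}
Step 6: signal(T1) -> count=2 queue=[] holders={none}
Step 7: wait(T3) -> count=1 queue=[] holders={T3}
Step 8: signal(T3) -> count=2 queue=[] holders={none}
Step 9: wait(T3) -> count=1 queue=[] holders={T3}
Step 10: wait(T2) -> count=0 queue=[] holders={T2,T3}
Step 11: wait(T1) -> count=0 queue=[T1] holders={T2,T3}
Step 12: signal(T3) -> count=0 queue=[] holders={T1,T2}
Step 13: wait(T3) -> count=0 queue=[T3] holders={T1,T2}
Step 14: signal(T1) -> count=0 queue=[] holders={T2,T3}
Step 15: signal(T3) -> count=1 queue=[] holders={T2}
Step 16: signal(T2) -> count=2 queue=[] holders={none}
Step 17: wait(T3) -> count=1 queue=[] holders={T3}
Step 18: wait(T2) -> count=0 queue=[] holders={T2,T3}
Final holders: {T2,T3} -> T3 in holders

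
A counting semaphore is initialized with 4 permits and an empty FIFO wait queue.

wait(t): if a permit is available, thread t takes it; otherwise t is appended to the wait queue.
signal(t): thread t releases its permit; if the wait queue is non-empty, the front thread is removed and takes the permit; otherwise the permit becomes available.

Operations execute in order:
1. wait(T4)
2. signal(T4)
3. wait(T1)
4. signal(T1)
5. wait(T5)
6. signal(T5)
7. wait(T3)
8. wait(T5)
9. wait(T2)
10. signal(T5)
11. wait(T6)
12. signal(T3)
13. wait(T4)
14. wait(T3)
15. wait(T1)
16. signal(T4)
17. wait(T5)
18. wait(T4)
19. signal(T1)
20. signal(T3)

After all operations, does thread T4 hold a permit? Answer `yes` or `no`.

Step 1: wait(T4) -> count=3 queue=[] holders={T4}
Step 2: signal(T4) -> count=4 queue=[] holders={none}
Step 3: wait(T1) -> count=3 queue=[] holders={T1}
Step 4: signal(T1) -> count=4 queue=[] holders={none}
Step 5: wait(T5) -> count=3 queue=[] holders={T5}
Step 6: signal(T5) -> count=4 queue=[] holders={none}
Step 7: wait(T3) -> count=3 queue=[] holders={T3}
Step 8: wait(T5) -> count=2 queue=[] holders={T3,T5}
Step 9: wait(T2) -> count=1 queue=[] holders={T2,T3,T5}
Step 10: signal(T5) -> count=2 queue=[] holders={T2,T3}
Step 11: wait(T6) -> count=1 queue=[] holders={T2,T3,T6}
Step 12: signal(T3) -> count=2 queue=[] holders={T2,T6}
Step 13: wait(T4) -> count=1 queue=[] holders={T2,T4,T6}
Step 14: wait(T3) -> count=0 queue=[] holders={T2,T3,T4,T6}
Step 15: wait(T1) -> count=0 queue=[T1] holders={T2,T3,T4,T6}
Step 16: signal(T4) -> count=0 queue=[] holders={T1,T2,T3,T6}
Step 17: wait(T5) -> count=0 queue=[T5] holders={T1,T2,T3,T6}
Step 18: wait(T4) -> count=0 queue=[T5,T4] holders={T1,T2,T3,T6}
Step 19: signal(T1) -> count=0 queue=[T4] holders={T2,T3,T5,T6}
Step 20: signal(T3) -> count=0 queue=[] holders={T2,T4,T5,T6}
Final holders: {T2,T4,T5,T6} -> T4 in holders

Answer: yes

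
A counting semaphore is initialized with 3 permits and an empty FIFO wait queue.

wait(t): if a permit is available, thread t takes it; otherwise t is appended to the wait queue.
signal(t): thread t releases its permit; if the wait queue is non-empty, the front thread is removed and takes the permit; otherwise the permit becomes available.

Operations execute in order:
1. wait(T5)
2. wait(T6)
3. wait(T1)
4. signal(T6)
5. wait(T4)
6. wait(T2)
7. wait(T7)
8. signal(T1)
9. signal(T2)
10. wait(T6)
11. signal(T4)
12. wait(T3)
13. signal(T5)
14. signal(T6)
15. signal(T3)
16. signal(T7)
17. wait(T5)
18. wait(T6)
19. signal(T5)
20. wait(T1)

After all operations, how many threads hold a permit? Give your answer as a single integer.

Answer: 2

Derivation:
Step 1: wait(T5) -> count=2 queue=[] holders={T5}
Step 2: wait(T6) -> count=1 queue=[] holders={T5,T6}
Step 3: wait(T1) -> count=0 queue=[] holders={T1,T5,T6}
Step 4: signal(T6) -> count=1 queue=[] holders={T1,T5}
Step 5: wait(T4) -> count=0 queue=[] holders={T1,T4,T5}
Step 6: wait(T2) -> count=0 queue=[T2] holders={T1,T4,T5}
Step 7: wait(T7) -> count=0 queue=[T2,T7] holders={T1,T4,T5}
Step 8: signal(T1) -> count=0 queue=[T7] holders={T2,T4,T5}
Step 9: signal(T2) -> count=0 queue=[] holders={T4,T5,T7}
Step 10: wait(T6) -> count=0 queue=[T6] holders={T4,T5,T7}
Step 11: signal(T4) -> count=0 queue=[] holders={T5,T6,T7}
Step 12: wait(T3) -> count=0 queue=[T3] holders={T5,T6,T7}
Step 13: signal(T5) -> count=0 queue=[] holders={T3,T6,T7}
Step 14: signal(T6) -> count=1 queue=[] holders={T3,T7}
Step 15: signal(T3) -> count=2 queue=[] holders={T7}
Step 16: signal(T7) -> count=3 queue=[] holders={none}
Step 17: wait(T5) -> count=2 queue=[] holders={T5}
Step 18: wait(T6) -> count=1 queue=[] holders={T5,T6}
Step 19: signal(T5) -> count=2 queue=[] holders={T6}
Step 20: wait(T1) -> count=1 queue=[] holders={T1,T6}
Final holders: {T1,T6} -> 2 thread(s)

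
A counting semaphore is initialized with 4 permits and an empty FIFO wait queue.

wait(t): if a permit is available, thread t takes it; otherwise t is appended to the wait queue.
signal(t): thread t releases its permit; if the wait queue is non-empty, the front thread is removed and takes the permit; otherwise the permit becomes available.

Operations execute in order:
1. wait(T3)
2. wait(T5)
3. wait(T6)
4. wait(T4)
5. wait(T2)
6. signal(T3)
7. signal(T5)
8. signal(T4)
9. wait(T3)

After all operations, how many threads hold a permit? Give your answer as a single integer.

Answer: 3

Derivation:
Step 1: wait(T3) -> count=3 queue=[] holders={T3}
Step 2: wait(T5) -> count=2 queue=[] holders={T3,T5}
Step 3: wait(T6) -> count=1 queue=[] holders={T3,T5,T6}
Step 4: wait(T4) -> count=0 queue=[] holders={T3,T4,T5,T6}
Step 5: wait(T2) -> count=0 queue=[T2] holders={T3,T4,T5,T6}
Step 6: signal(T3) -> count=0 queue=[] holders={T2,T4,T5,T6}
Step 7: signal(T5) -> count=1 queue=[] holders={T2,T4,T6}
Step 8: signal(T4) -> count=2 queue=[] holders={T2,T6}
Step 9: wait(T3) -> count=1 queue=[] holders={T2,T3,T6}
Final holders: {T2,T3,T6} -> 3 thread(s)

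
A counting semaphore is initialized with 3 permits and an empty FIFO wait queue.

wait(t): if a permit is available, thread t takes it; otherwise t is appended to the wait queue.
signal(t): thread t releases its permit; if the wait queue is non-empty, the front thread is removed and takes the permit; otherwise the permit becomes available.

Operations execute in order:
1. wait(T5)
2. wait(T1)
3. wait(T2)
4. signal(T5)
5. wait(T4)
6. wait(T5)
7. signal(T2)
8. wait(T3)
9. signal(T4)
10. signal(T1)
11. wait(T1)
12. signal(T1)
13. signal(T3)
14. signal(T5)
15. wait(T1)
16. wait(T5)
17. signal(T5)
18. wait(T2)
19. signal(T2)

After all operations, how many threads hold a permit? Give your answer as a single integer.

Answer: 1

Derivation:
Step 1: wait(T5) -> count=2 queue=[] holders={T5}
Step 2: wait(T1) -> count=1 queue=[] holders={T1,T5}
Step 3: wait(T2) -> count=0 queue=[] holders={T1,T2,T5}
Step 4: signal(T5) -> count=1 queue=[] holders={T1,T2}
Step 5: wait(T4) -> count=0 queue=[] holders={T1,T2,T4}
Step 6: wait(T5) -> count=0 queue=[T5] holders={T1,T2,T4}
Step 7: signal(T2) -> count=0 queue=[] holders={T1,T4,T5}
Step 8: wait(T3) -> count=0 queue=[T3] holders={T1,T4,T5}
Step 9: signal(T4) -> count=0 queue=[] holders={T1,T3,T5}
Step 10: signal(T1) -> count=1 queue=[] holders={T3,T5}
Step 11: wait(T1) -> count=0 queue=[] holders={T1,T3,T5}
Step 12: signal(T1) -> count=1 queue=[] holders={T3,T5}
Step 13: signal(T3) -> count=2 queue=[] holders={T5}
Step 14: signal(T5) -> count=3 queue=[] holders={none}
Step 15: wait(T1) -> count=2 queue=[] holders={T1}
Step 16: wait(T5) -> count=1 queue=[] holders={T1,T5}
Step 17: signal(T5) -> count=2 queue=[] holders={T1}
Step 18: wait(T2) -> count=1 queue=[] holders={T1,T2}
Step 19: signal(T2) -> count=2 queue=[] holders={T1}
Final holders: {T1} -> 1 thread(s)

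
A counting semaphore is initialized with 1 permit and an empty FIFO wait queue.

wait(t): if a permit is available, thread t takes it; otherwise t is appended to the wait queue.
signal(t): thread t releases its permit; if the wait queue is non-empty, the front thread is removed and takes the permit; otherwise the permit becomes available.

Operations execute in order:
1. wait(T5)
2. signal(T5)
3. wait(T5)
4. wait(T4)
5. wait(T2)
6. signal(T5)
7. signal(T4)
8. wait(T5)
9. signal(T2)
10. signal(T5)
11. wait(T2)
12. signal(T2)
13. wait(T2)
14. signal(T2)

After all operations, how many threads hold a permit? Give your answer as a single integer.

Step 1: wait(T5) -> count=0 queue=[] holders={T5}
Step 2: signal(T5) -> count=1 queue=[] holders={none}
Step 3: wait(T5) -> count=0 queue=[] holders={T5}
Step 4: wait(T4) -> count=0 queue=[T4] holders={T5}
Step 5: wait(T2) -> count=0 queue=[T4,T2] holders={T5}
Step 6: signal(T5) -> count=0 queue=[T2] holders={T4}
Step 7: signal(T4) -> count=0 queue=[] holders={T2}
Step 8: wait(T5) -> count=0 queue=[T5] holders={T2}
Step 9: signal(T2) -> count=0 queue=[] holders={T5}
Step 10: signal(T5) -> count=1 queue=[] holders={none}
Step 11: wait(T2) -> count=0 queue=[] holders={T2}
Step 12: signal(T2) -> count=1 queue=[] holders={none}
Step 13: wait(T2) -> count=0 queue=[] holders={T2}
Step 14: signal(T2) -> count=1 queue=[] holders={none}
Final holders: {none} -> 0 thread(s)

Answer: 0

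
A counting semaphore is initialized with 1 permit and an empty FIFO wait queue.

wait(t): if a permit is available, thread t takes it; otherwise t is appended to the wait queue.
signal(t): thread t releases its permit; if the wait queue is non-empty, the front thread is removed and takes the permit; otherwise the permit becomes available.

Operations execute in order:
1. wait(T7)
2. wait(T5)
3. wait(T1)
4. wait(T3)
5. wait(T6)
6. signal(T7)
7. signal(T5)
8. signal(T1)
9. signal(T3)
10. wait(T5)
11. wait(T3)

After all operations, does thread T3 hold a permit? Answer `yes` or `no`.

Step 1: wait(T7) -> count=0 queue=[] holders={T7}
Step 2: wait(T5) -> count=0 queue=[T5] holders={T7}
Step 3: wait(T1) -> count=0 queue=[T5,T1] holders={T7}
Step 4: wait(T3) -> count=0 queue=[T5,T1,T3] holders={T7}
Step 5: wait(T6) -> count=0 queue=[T5,T1,T3,T6] holders={T7}
Step 6: signal(T7) -> count=0 queue=[T1,T3,T6] holders={T5}
Step 7: signal(T5) -> count=0 queue=[T3,T6] holders={T1}
Step 8: signal(T1) -> count=0 queue=[T6] holders={T3}
Step 9: signal(T3) -> count=0 queue=[] holders={T6}
Step 10: wait(T5) -> count=0 queue=[T5] holders={T6}
Step 11: wait(T3) -> count=0 queue=[T5,T3] holders={T6}
Final holders: {T6} -> T3 not in holders

Answer: no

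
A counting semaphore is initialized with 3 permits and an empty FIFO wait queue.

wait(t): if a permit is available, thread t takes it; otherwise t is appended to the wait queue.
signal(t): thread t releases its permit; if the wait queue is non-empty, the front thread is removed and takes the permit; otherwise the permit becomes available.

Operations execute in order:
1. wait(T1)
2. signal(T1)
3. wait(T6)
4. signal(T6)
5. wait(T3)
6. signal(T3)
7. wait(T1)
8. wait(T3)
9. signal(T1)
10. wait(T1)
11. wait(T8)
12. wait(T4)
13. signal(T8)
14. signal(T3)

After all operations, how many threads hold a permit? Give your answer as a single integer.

Step 1: wait(T1) -> count=2 queue=[] holders={T1}
Step 2: signal(T1) -> count=3 queue=[] holders={none}
Step 3: wait(T6) -> count=2 queue=[] holders={T6}
Step 4: signal(T6) -> count=3 queue=[] holders={none}
Step 5: wait(T3) -> count=2 queue=[] holders={T3}
Step 6: signal(T3) -> count=3 queue=[] holders={none}
Step 7: wait(T1) -> count=2 queue=[] holders={T1}
Step 8: wait(T3) -> count=1 queue=[] holders={T1,T3}
Step 9: signal(T1) -> count=2 queue=[] holders={T3}
Step 10: wait(T1) -> count=1 queue=[] holders={T1,T3}
Step 11: wait(T8) -> count=0 queue=[] holders={T1,T3,T8}
Step 12: wait(T4) -> count=0 queue=[T4] holders={T1,T3,T8}
Step 13: signal(T8) -> count=0 queue=[] holders={T1,T3,T4}
Step 14: signal(T3) -> count=1 queue=[] holders={T1,T4}
Final holders: {T1,T4} -> 2 thread(s)

Answer: 2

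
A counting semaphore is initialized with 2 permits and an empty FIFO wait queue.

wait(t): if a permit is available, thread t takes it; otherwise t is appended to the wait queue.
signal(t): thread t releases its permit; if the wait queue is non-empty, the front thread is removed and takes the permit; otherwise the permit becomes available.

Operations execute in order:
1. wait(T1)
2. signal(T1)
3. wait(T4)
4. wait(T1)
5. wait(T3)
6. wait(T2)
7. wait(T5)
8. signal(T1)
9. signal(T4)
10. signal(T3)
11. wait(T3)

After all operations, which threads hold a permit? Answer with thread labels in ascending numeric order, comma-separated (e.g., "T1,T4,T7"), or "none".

Step 1: wait(T1) -> count=1 queue=[] holders={T1}
Step 2: signal(T1) -> count=2 queue=[] holders={none}
Step 3: wait(T4) -> count=1 queue=[] holders={T4}
Step 4: wait(T1) -> count=0 queue=[] holders={T1,T4}
Step 5: wait(T3) -> count=0 queue=[T3] holders={T1,T4}
Step 6: wait(T2) -> count=0 queue=[T3,T2] holders={T1,T4}
Step 7: wait(T5) -> count=0 queue=[T3,T2,T5] holders={T1,T4}
Step 8: signal(T1) -> count=0 queue=[T2,T5] holders={T3,T4}
Step 9: signal(T4) -> count=0 queue=[T5] holders={T2,T3}
Step 10: signal(T3) -> count=0 queue=[] holders={T2,T5}
Step 11: wait(T3) -> count=0 queue=[T3] holders={T2,T5}
Final holders: T2,T5

Answer: T2,T5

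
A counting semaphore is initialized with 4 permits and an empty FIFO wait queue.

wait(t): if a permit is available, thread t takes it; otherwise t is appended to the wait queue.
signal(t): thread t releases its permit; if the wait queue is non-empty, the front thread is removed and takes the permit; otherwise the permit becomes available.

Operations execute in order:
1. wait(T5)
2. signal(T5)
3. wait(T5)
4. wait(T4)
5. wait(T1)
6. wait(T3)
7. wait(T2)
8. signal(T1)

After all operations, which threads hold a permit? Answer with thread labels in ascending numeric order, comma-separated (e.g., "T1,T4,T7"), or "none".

Answer: T2,T3,T4,T5

Derivation:
Step 1: wait(T5) -> count=3 queue=[] holders={T5}
Step 2: signal(T5) -> count=4 queue=[] holders={none}
Step 3: wait(T5) -> count=3 queue=[] holders={T5}
Step 4: wait(T4) -> count=2 queue=[] holders={T4,T5}
Step 5: wait(T1) -> count=1 queue=[] holders={T1,T4,T5}
Step 6: wait(T3) -> count=0 queue=[] holders={T1,T3,T4,T5}
Step 7: wait(T2) -> count=0 queue=[T2] holders={T1,T3,T4,T5}
Step 8: signal(T1) -> count=0 queue=[] holders={T2,T3,T4,T5}
Final holders: T2,T3,T4,T5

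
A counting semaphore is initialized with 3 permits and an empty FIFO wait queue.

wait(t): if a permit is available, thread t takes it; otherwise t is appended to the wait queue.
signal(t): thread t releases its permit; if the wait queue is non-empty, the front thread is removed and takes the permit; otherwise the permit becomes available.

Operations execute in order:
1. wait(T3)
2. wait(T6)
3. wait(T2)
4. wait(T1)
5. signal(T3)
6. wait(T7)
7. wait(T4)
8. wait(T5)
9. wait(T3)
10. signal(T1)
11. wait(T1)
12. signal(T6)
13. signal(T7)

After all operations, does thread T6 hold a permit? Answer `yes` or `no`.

Step 1: wait(T3) -> count=2 queue=[] holders={T3}
Step 2: wait(T6) -> count=1 queue=[] holders={T3,T6}
Step 3: wait(T2) -> count=0 queue=[] holders={T2,T3,T6}
Step 4: wait(T1) -> count=0 queue=[T1] holders={T2,T3,T6}
Step 5: signal(T3) -> count=0 queue=[] holders={T1,T2,T6}
Step 6: wait(T7) -> count=0 queue=[T7] holders={T1,T2,T6}
Step 7: wait(T4) -> count=0 queue=[T7,T4] holders={T1,T2,T6}
Step 8: wait(T5) -> count=0 queue=[T7,T4,T5] holders={T1,T2,T6}
Step 9: wait(T3) -> count=0 queue=[T7,T4,T5,T3] holders={T1,T2,T6}
Step 10: signal(T1) -> count=0 queue=[T4,T5,T3] holders={T2,T6,T7}
Step 11: wait(T1) -> count=0 queue=[T4,T5,T3,T1] holders={T2,T6,T7}
Step 12: signal(T6) -> count=0 queue=[T5,T3,T1] holders={T2,T4,T7}
Step 13: signal(T7) -> count=0 queue=[T3,T1] holders={T2,T4,T5}
Final holders: {T2,T4,T5} -> T6 not in holders

Answer: no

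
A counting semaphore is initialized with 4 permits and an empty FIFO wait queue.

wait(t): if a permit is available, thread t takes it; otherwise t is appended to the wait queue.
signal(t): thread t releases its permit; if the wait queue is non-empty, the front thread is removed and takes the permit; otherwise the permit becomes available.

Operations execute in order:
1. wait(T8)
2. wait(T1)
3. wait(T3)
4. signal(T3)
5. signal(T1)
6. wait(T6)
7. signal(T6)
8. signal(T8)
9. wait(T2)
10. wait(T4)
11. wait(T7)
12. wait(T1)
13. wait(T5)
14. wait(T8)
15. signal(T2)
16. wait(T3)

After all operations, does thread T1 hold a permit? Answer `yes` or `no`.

Answer: yes

Derivation:
Step 1: wait(T8) -> count=3 queue=[] holders={T8}
Step 2: wait(T1) -> count=2 queue=[] holders={T1,T8}
Step 3: wait(T3) -> count=1 queue=[] holders={T1,T3,T8}
Step 4: signal(T3) -> count=2 queue=[] holders={T1,T8}
Step 5: signal(T1) -> count=3 queue=[] holders={T8}
Step 6: wait(T6) -> count=2 queue=[] holders={T6,T8}
Step 7: signal(T6) -> count=3 queue=[] holders={T8}
Step 8: signal(T8) -> count=4 queue=[] holders={none}
Step 9: wait(T2) -> count=3 queue=[] holders={T2}
Step 10: wait(T4) -> count=2 queue=[] holders={T2,T4}
Step 11: wait(T7) -> count=1 queue=[] holders={T2,T4,T7}
Step 12: wait(T1) -> count=0 queue=[] holders={T1,T2,T4,T7}
Step 13: wait(T5) -> count=0 queue=[T5] holders={T1,T2,T4,T7}
Step 14: wait(T8) -> count=0 queue=[T5,T8] holders={T1,T2,T4,T7}
Step 15: signal(T2) -> count=0 queue=[T8] holders={T1,T4,T5,T7}
Step 16: wait(T3) -> count=0 queue=[T8,T3] holders={T1,T4,T5,T7}
Final holders: {T1,T4,T5,T7} -> T1 in holders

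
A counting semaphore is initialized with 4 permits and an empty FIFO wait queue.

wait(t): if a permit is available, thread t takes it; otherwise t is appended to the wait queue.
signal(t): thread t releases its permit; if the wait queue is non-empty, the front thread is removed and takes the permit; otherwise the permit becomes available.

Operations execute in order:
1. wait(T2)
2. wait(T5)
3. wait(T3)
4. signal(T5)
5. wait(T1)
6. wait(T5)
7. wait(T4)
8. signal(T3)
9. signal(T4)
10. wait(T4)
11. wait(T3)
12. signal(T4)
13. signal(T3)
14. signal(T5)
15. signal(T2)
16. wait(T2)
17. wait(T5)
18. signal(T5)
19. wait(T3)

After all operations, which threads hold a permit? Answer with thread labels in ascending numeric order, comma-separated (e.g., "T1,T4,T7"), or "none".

Answer: T1,T2,T3

Derivation:
Step 1: wait(T2) -> count=3 queue=[] holders={T2}
Step 2: wait(T5) -> count=2 queue=[] holders={T2,T5}
Step 3: wait(T3) -> count=1 queue=[] holders={T2,T3,T5}
Step 4: signal(T5) -> count=2 queue=[] holders={T2,T3}
Step 5: wait(T1) -> count=1 queue=[] holders={T1,T2,T3}
Step 6: wait(T5) -> count=0 queue=[] holders={T1,T2,T3,T5}
Step 7: wait(T4) -> count=0 queue=[T4] holders={T1,T2,T3,T5}
Step 8: signal(T3) -> count=0 queue=[] holders={T1,T2,T4,T5}
Step 9: signal(T4) -> count=1 queue=[] holders={T1,T2,T5}
Step 10: wait(T4) -> count=0 queue=[] holders={T1,T2,T4,T5}
Step 11: wait(T3) -> count=0 queue=[T3] holders={T1,T2,T4,T5}
Step 12: signal(T4) -> count=0 queue=[] holders={T1,T2,T3,T5}
Step 13: signal(T3) -> count=1 queue=[] holders={T1,T2,T5}
Step 14: signal(T5) -> count=2 queue=[] holders={T1,T2}
Step 15: signal(T2) -> count=3 queue=[] holders={T1}
Step 16: wait(T2) -> count=2 queue=[] holders={T1,T2}
Step 17: wait(T5) -> count=1 queue=[] holders={T1,T2,T5}
Step 18: signal(T5) -> count=2 queue=[] holders={T1,T2}
Step 19: wait(T3) -> count=1 queue=[] holders={T1,T2,T3}
Final holders: T1,T2,T3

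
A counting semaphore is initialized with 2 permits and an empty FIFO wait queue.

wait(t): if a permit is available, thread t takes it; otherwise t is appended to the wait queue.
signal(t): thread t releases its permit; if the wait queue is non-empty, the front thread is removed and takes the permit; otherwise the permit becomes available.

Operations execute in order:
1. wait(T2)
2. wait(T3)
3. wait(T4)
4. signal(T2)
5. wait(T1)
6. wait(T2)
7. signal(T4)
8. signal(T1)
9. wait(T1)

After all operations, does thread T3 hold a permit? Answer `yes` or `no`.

Step 1: wait(T2) -> count=1 queue=[] holders={T2}
Step 2: wait(T3) -> count=0 queue=[] holders={T2,T3}
Step 3: wait(T4) -> count=0 queue=[T4] holders={T2,T3}
Step 4: signal(T2) -> count=0 queue=[] holders={T3,T4}
Step 5: wait(T1) -> count=0 queue=[T1] holders={T3,T4}
Step 6: wait(T2) -> count=0 queue=[T1,T2] holders={T3,T4}
Step 7: signal(T4) -> count=0 queue=[T2] holders={T1,T3}
Step 8: signal(T1) -> count=0 queue=[] holders={T2,T3}
Step 9: wait(T1) -> count=0 queue=[T1] holders={T2,T3}
Final holders: {T2,T3} -> T3 in holders

Answer: yes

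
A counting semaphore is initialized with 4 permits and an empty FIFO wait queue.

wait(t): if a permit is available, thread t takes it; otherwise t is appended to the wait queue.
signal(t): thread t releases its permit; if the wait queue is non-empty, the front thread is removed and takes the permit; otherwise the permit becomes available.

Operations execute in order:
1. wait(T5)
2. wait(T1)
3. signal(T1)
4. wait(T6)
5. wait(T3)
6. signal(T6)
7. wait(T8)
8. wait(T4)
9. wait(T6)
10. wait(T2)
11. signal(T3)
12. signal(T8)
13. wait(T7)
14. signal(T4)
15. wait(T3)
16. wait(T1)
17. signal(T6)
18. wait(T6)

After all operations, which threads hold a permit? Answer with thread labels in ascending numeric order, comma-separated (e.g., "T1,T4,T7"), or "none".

Step 1: wait(T5) -> count=3 queue=[] holders={T5}
Step 2: wait(T1) -> count=2 queue=[] holders={T1,T5}
Step 3: signal(T1) -> count=3 queue=[] holders={T5}
Step 4: wait(T6) -> count=2 queue=[] holders={T5,T6}
Step 5: wait(T3) -> count=1 queue=[] holders={T3,T5,T6}
Step 6: signal(T6) -> count=2 queue=[] holders={T3,T5}
Step 7: wait(T8) -> count=1 queue=[] holders={T3,T5,T8}
Step 8: wait(T4) -> count=0 queue=[] holders={T3,T4,T5,T8}
Step 9: wait(T6) -> count=0 queue=[T6] holders={T3,T4,T5,T8}
Step 10: wait(T2) -> count=0 queue=[T6,T2] holders={T3,T4,T5,T8}
Step 11: signal(T3) -> count=0 queue=[T2] holders={T4,T5,T6,T8}
Step 12: signal(T8) -> count=0 queue=[] holders={T2,T4,T5,T6}
Step 13: wait(T7) -> count=0 queue=[T7] holders={T2,T4,T5,T6}
Step 14: signal(T4) -> count=0 queue=[] holders={T2,T5,T6,T7}
Step 15: wait(T3) -> count=0 queue=[T3] holders={T2,T5,T6,T7}
Step 16: wait(T1) -> count=0 queue=[T3,T1] holders={T2,T5,T6,T7}
Step 17: signal(T6) -> count=0 queue=[T1] holders={T2,T3,T5,T7}
Step 18: wait(T6) -> count=0 queue=[T1,T6] holders={T2,T3,T5,T7}
Final holders: T2,T3,T5,T7

Answer: T2,T3,T5,T7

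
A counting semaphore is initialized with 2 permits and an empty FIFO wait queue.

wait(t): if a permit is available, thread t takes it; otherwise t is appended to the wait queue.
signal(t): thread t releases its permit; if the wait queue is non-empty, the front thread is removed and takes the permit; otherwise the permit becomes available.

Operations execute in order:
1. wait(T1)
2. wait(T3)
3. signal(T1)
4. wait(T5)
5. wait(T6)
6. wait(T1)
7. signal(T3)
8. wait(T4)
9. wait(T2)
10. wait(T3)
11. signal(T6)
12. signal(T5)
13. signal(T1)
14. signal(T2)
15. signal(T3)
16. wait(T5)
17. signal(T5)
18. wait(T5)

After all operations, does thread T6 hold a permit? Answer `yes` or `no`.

Answer: no

Derivation:
Step 1: wait(T1) -> count=1 queue=[] holders={T1}
Step 2: wait(T3) -> count=0 queue=[] holders={T1,T3}
Step 3: signal(T1) -> count=1 queue=[] holders={T3}
Step 4: wait(T5) -> count=0 queue=[] holders={T3,T5}
Step 5: wait(T6) -> count=0 queue=[T6] holders={T3,T5}
Step 6: wait(T1) -> count=0 queue=[T6,T1] holders={T3,T5}
Step 7: signal(T3) -> count=0 queue=[T1] holders={T5,T6}
Step 8: wait(T4) -> count=0 queue=[T1,T4] holders={T5,T6}
Step 9: wait(T2) -> count=0 queue=[T1,T4,T2] holders={T5,T6}
Step 10: wait(T3) -> count=0 queue=[T1,T4,T2,T3] holders={T5,T6}
Step 11: signal(T6) -> count=0 queue=[T4,T2,T3] holders={T1,T5}
Step 12: signal(T5) -> count=0 queue=[T2,T3] holders={T1,T4}
Step 13: signal(T1) -> count=0 queue=[T3] holders={T2,T4}
Step 14: signal(T2) -> count=0 queue=[] holders={T3,T4}
Step 15: signal(T3) -> count=1 queue=[] holders={T4}
Step 16: wait(T5) -> count=0 queue=[] holders={T4,T5}
Step 17: signal(T5) -> count=1 queue=[] holders={T4}
Step 18: wait(T5) -> count=0 queue=[] holders={T4,T5}
Final holders: {T4,T5} -> T6 not in holders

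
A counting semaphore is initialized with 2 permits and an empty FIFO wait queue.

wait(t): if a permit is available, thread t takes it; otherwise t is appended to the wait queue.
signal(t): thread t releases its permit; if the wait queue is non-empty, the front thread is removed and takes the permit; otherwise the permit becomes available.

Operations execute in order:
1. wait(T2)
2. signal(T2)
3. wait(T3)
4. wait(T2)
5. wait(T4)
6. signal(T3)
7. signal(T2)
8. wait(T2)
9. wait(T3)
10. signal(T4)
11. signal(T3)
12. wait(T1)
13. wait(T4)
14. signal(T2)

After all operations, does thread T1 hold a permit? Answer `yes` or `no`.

Step 1: wait(T2) -> count=1 queue=[] holders={T2}
Step 2: signal(T2) -> count=2 queue=[] holders={none}
Step 3: wait(T3) -> count=1 queue=[] holders={T3}
Step 4: wait(T2) -> count=0 queue=[] holders={T2,T3}
Step 5: wait(T4) -> count=0 queue=[T4] holders={T2,T3}
Step 6: signal(T3) -> count=0 queue=[] holders={T2,T4}
Step 7: signal(T2) -> count=1 queue=[] holders={T4}
Step 8: wait(T2) -> count=0 queue=[] holders={T2,T4}
Step 9: wait(T3) -> count=0 queue=[T3] holders={T2,T4}
Step 10: signal(T4) -> count=0 queue=[] holders={T2,T3}
Step 11: signal(T3) -> count=1 queue=[] holders={T2}
Step 12: wait(T1) -> count=0 queue=[] holders={T1,T2}
Step 13: wait(T4) -> count=0 queue=[T4] holders={T1,T2}
Step 14: signal(T2) -> count=0 queue=[] holders={T1,T4}
Final holders: {T1,T4} -> T1 in holders

Answer: yes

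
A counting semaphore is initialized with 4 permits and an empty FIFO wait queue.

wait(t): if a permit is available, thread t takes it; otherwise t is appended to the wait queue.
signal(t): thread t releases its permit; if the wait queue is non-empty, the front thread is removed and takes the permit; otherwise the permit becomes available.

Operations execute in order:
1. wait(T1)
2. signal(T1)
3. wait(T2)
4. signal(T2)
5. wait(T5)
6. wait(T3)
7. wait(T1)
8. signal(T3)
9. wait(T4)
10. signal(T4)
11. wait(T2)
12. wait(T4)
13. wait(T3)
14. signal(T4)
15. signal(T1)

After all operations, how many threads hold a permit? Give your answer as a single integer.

Step 1: wait(T1) -> count=3 queue=[] holders={T1}
Step 2: signal(T1) -> count=4 queue=[] holders={none}
Step 3: wait(T2) -> count=3 queue=[] holders={T2}
Step 4: signal(T2) -> count=4 queue=[] holders={none}
Step 5: wait(T5) -> count=3 queue=[] holders={T5}
Step 6: wait(T3) -> count=2 queue=[] holders={T3,T5}
Step 7: wait(T1) -> count=1 queue=[] holders={T1,T3,T5}
Step 8: signal(T3) -> count=2 queue=[] holders={T1,T5}
Step 9: wait(T4) -> count=1 queue=[] holders={T1,T4,T5}
Step 10: signal(T4) -> count=2 queue=[] holders={T1,T5}
Step 11: wait(T2) -> count=1 queue=[] holders={T1,T2,T5}
Step 12: wait(T4) -> count=0 queue=[] holders={T1,T2,T4,T5}
Step 13: wait(T3) -> count=0 queue=[T3] holders={T1,T2,T4,T5}
Step 14: signal(T4) -> count=0 queue=[] holders={T1,T2,T3,T5}
Step 15: signal(T1) -> count=1 queue=[] holders={T2,T3,T5}
Final holders: {T2,T3,T5} -> 3 thread(s)

Answer: 3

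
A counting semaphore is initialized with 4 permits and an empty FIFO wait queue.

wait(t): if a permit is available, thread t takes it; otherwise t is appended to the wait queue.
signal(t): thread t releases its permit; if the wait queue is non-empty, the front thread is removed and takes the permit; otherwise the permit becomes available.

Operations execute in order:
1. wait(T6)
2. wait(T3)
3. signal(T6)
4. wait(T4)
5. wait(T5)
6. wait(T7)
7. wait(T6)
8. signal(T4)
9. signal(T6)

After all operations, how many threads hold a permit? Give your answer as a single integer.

Step 1: wait(T6) -> count=3 queue=[] holders={T6}
Step 2: wait(T3) -> count=2 queue=[] holders={T3,T6}
Step 3: signal(T6) -> count=3 queue=[] holders={T3}
Step 4: wait(T4) -> count=2 queue=[] holders={T3,T4}
Step 5: wait(T5) -> count=1 queue=[] holders={T3,T4,T5}
Step 6: wait(T7) -> count=0 queue=[] holders={T3,T4,T5,T7}
Step 7: wait(T6) -> count=0 queue=[T6] holders={T3,T4,T5,T7}
Step 8: signal(T4) -> count=0 queue=[] holders={T3,T5,T6,T7}
Step 9: signal(T6) -> count=1 queue=[] holders={T3,T5,T7}
Final holders: {T3,T5,T7} -> 3 thread(s)

Answer: 3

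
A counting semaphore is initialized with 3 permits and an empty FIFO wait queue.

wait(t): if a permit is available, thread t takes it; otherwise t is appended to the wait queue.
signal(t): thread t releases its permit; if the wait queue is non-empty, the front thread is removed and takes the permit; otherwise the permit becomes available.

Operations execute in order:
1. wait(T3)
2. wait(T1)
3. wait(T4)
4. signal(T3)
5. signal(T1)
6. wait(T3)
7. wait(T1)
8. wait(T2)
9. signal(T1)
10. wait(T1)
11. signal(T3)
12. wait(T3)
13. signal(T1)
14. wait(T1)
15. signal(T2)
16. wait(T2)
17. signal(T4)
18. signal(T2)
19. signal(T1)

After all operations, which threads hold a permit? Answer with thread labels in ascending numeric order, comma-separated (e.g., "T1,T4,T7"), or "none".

Answer: T3

Derivation:
Step 1: wait(T3) -> count=2 queue=[] holders={T3}
Step 2: wait(T1) -> count=1 queue=[] holders={T1,T3}
Step 3: wait(T4) -> count=0 queue=[] holders={T1,T3,T4}
Step 4: signal(T3) -> count=1 queue=[] holders={T1,T4}
Step 5: signal(T1) -> count=2 queue=[] holders={T4}
Step 6: wait(T3) -> count=1 queue=[] holders={T3,T4}
Step 7: wait(T1) -> count=0 queue=[] holders={T1,T3,T4}
Step 8: wait(T2) -> count=0 queue=[T2] holders={T1,T3,T4}
Step 9: signal(T1) -> count=0 queue=[] holders={T2,T3,T4}
Step 10: wait(T1) -> count=0 queue=[T1] holders={T2,T3,T4}
Step 11: signal(T3) -> count=0 queue=[] holders={T1,T2,T4}
Step 12: wait(T3) -> count=0 queue=[T3] holders={T1,T2,T4}
Step 13: signal(T1) -> count=0 queue=[] holders={T2,T3,T4}
Step 14: wait(T1) -> count=0 queue=[T1] holders={T2,T3,T4}
Step 15: signal(T2) -> count=0 queue=[] holders={T1,T3,T4}
Step 16: wait(T2) -> count=0 queue=[T2] holders={T1,T3,T4}
Step 17: signal(T4) -> count=0 queue=[] holders={T1,T2,T3}
Step 18: signal(T2) -> count=1 queue=[] holders={T1,T3}
Step 19: signal(T1) -> count=2 queue=[] holders={T3}
Final holders: T3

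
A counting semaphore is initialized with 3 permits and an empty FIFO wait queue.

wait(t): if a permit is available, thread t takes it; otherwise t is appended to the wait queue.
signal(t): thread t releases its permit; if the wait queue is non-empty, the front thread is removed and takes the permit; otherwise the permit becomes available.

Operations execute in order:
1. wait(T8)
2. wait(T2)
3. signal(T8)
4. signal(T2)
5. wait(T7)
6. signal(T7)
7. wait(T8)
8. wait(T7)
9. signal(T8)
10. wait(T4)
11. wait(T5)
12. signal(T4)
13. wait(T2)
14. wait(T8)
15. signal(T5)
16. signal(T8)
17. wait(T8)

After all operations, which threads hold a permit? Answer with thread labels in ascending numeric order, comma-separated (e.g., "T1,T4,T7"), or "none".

Step 1: wait(T8) -> count=2 queue=[] holders={T8}
Step 2: wait(T2) -> count=1 queue=[] holders={T2,T8}
Step 3: signal(T8) -> count=2 queue=[] holders={T2}
Step 4: signal(T2) -> count=3 queue=[] holders={none}
Step 5: wait(T7) -> count=2 queue=[] holders={T7}
Step 6: signal(T7) -> count=3 queue=[] holders={none}
Step 7: wait(T8) -> count=2 queue=[] holders={T8}
Step 8: wait(T7) -> count=1 queue=[] holders={T7,T8}
Step 9: signal(T8) -> count=2 queue=[] holders={T7}
Step 10: wait(T4) -> count=1 queue=[] holders={T4,T7}
Step 11: wait(T5) -> count=0 queue=[] holders={T4,T5,T7}
Step 12: signal(T4) -> count=1 queue=[] holders={T5,T7}
Step 13: wait(T2) -> count=0 queue=[] holders={T2,T5,T7}
Step 14: wait(T8) -> count=0 queue=[T8] holders={T2,T5,T7}
Step 15: signal(T5) -> count=0 queue=[] holders={T2,T7,T8}
Step 16: signal(T8) -> count=1 queue=[] holders={T2,T7}
Step 17: wait(T8) -> count=0 queue=[] holders={T2,T7,T8}
Final holders: T2,T7,T8

Answer: T2,T7,T8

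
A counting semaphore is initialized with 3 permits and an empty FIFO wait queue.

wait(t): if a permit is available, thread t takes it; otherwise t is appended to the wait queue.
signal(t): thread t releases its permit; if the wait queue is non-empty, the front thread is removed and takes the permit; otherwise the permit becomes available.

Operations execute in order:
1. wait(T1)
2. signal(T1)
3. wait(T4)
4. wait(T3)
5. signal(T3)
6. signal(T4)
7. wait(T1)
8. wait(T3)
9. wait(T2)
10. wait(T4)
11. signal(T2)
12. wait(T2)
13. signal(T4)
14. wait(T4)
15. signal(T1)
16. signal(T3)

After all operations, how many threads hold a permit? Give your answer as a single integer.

Answer: 2

Derivation:
Step 1: wait(T1) -> count=2 queue=[] holders={T1}
Step 2: signal(T1) -> count=3 queue=[] holders={none}
Step 3: wait(T4) -> count=2 queue=[] holders={T4}
Step 4: wait(T3) -> count=1 queue=[] holders={T3,T4}
Step 5: signal(T3) -> count=2 queue=[] holders={T4}
Step 6: signal(T4) -> count=3 queue=[] holders={none}
Step 7: wait(T1) -> count=2 queue=[] holders={T1}
Step 8: wait(T3) -> count=1 queue=[] holders={T1,T3}
Step 9: wait(T2) -> count=0 queue=[] holders={T1,T2,T3}
Step 10: wait(T4) -> count=0 queue=[T4] holders={T1,T2,T3}
Step 11: signal(T2) -> count=0 queue=[] holders={T1,T3,T4}
Step 12: wait(T2) -> count=0 queue=[T2] holders={T1,T3,T4}
Step 13: signal(T4) -> count=0 queue=[] holders={T1,T2,T3}
Step 14: wait(T4) -> count=0 queue=[T4] holders={T1,T2,T3}
Step 15: signal(T1) -> count=0 queue=[] holders={T2,T3,T4}
Step 16: signal(T3) -> count=1 queue=[] holders={T2,T4}
Final holders: {T2,T4} -> 2 thread(s)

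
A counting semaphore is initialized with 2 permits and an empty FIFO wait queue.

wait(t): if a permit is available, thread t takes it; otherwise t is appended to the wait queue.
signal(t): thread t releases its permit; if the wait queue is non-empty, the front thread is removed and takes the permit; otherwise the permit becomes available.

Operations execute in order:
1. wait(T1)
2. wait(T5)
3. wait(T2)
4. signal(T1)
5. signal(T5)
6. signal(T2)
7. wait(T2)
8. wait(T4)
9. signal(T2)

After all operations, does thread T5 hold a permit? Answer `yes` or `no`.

Answer: no

Derivation:
Step 1: wait(T1) -> count=1 queue=[] holders={T1}
Step 2: wait(T5) -> count=0 queue=[] holders={T1,T5}
Step 3: wait(T2) -> count=0 queue=[T2] holders={T1,T5}
Step 4: signal(T1) -> count=0 queue=[] holders={T2,T5}
Step 5: signal(T5) -> count=1 queue=[] holders={T2}
Step 6: signal(T2) -> count=2 queue=[] holders={none}
Step 7: wait(T2) -> count=1 queue=[] holders={T2}
Step 8: wait(T4) -> count=0 queue=[] holders={T2,T4}
Step 9: signal(T2) -> count=1 queue=[] holders={T4}
Final holders: {T4} -> T5 not in holders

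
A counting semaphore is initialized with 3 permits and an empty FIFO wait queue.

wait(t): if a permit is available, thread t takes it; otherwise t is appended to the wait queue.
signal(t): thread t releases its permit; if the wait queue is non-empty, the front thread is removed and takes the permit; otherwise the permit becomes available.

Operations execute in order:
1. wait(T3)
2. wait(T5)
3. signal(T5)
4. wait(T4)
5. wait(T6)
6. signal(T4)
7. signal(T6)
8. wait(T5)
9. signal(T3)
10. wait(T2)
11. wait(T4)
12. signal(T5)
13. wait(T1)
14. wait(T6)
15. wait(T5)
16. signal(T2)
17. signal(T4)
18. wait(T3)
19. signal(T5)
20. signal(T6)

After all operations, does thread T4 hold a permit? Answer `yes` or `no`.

Answer: no

Derivation:
Step 1: wait(T3) -> count=2 queue=[] holders={T3}
Step 2: wait(T5) -> count=1 queue=[] holders={T3,T5}
Step 3: signal(T5) -> count=2 queue=[] holders={T3}
Step 4: wait(T4) -> count=1 queue=[] holders={T3,T4}
Step 5: wait(T6) -> count=0 queue=[] holders={T3,T4,T6}
Step 6: signal(T4) -> count=1 queue=[] holders={T3,T6}
Step 7: signal(T6) -> count=2 queue=[] holders={T3}
Step 8: wait(T5) -> count=1 queue=[] holders={T3,T5}
Step 9: signal(T3) -> count=2 queue=[] holders={T5}
Step 10: wait(T2) -> count=1 queue=[] holders={T2,T5}
Step 11: wait(T4) -> count=0 queue=[] holders={T2,T4,T5}
Step 12: signal(T5) -> count=1 queue=[] holders={T2,T4}
Step 13: wait(T1) -> count=0 queue=[] holders={T1,T2,T4}
Step 14: wait(T6) -> count=0 queue=[T6] holders={T1,T2,T4}
Step 15: wait(T5) -> count=0 queue=[T6,T5] holders={T1,T2,T4}
Step 16: signal(T2) -> count=0 queue=[T5] holders={T1,T4,T6}
Step 17: signal(T4) -> count=0 queue=[] holders={T1,T5,T6}
Step 18: wait(T3) -> count=0 queue=[T3] holders={T1,T5,T6}
Step 19: signal(T5) -> count=0 queue=[] holders={T1,T3,T6}
Step 20: signal(T6) -> count=1 queue=[] holders={T1,T3}
Final holders: {T1,T3} -> T4 not in holders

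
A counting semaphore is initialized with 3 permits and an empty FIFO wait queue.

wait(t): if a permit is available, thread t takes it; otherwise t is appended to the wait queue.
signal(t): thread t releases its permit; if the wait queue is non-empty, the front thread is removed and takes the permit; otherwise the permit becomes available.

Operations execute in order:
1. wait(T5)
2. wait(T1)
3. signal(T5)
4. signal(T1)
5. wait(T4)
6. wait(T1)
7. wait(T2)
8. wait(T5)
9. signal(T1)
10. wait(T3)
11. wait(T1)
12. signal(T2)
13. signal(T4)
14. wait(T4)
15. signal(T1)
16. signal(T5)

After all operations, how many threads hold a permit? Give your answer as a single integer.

Answer: 2

Derivation:
Step 1: wait(T5) -> count=2 queue=[] holders={T5}
Step 2: wait(T1) -> count=1 queue=[] holders={T1,T5}
Step 3: signal(T5) -> count=2 queue=[] holders={T1}
Step 4: signal(T1) -> count=3 queue=[] holders={none}
Step 5: wait(T4) -> count=2 queue=[] holders={T4}
Step 6: wait(T1) -> count=1 queue=[] holders={T1,T4}
Step 7: wait(T2) -> count=0 queue=[] holders={T1,T2,T4}
Step 8: wait(T5) -> count=0 queue=[T5] holders={T1,T2,T4}
Step 9: signal(T1) -> count=0 queue=[] holders={T2,T4,T5}
Step 10: wait(T3) -> count=0 queue=[T3] holders={T2,T4,T5}
Step 11: wait(T1) -> count=0 queue=[T3,T1] holders={T2,T4,T5}
Step 12: signal(T2) -> count=0 queue=[T1] holders={T3,T4,T5}
Step 13: signal(T4) -> count=0 queue=[] holders={T1,T3,T5}
Step 14: wait(T4) -> count=0 queue=[T4] holders={T1,T3,T5}
Step 15: signal(T1) -> count=0 queue=[] holders={T3,T4,T5}
Step 16: signal(T5) -> count=1 queue=[] holders={T3,T4}
Final holders: {T3,T4} -> 2 thread(s)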